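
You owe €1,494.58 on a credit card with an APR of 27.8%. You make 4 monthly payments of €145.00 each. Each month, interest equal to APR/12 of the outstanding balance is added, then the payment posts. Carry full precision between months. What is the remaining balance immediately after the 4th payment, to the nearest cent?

€1,037.50

Monthly rate r = 27.8%/12 = 2.31667% = 0.0231667.
Each month: B ← B·(1+r) − €145.00.
Month 1: interest €34.62; balance after payment €1,384.20.
Month 2: interest €32.07; balance after payment €1,271.27.
Month 3: interest €29.45; balance after payment €1,155.72.
Month 4: interest €26.77; balance after payment €1,037.50.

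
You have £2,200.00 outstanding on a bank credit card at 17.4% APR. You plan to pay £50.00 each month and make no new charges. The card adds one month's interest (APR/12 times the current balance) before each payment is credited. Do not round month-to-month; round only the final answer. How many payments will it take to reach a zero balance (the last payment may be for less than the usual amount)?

71 payments

Monthly rate r = 17.4%/12 = 1.45% = 0.0145.
Recurrence: B ← B·(1+r) − £50.00.
Month 1: interest £31.90; balance after payment £2,181.90.
Month 2: interest £31.64; balance after payment £2,163.54.
Closed form: n = −ln(1 − rB₀/P)/ln(1+r) = −ln(0.362)/ln(1.0145) ≈ 70.583, so the balance reaches zero during payment 71.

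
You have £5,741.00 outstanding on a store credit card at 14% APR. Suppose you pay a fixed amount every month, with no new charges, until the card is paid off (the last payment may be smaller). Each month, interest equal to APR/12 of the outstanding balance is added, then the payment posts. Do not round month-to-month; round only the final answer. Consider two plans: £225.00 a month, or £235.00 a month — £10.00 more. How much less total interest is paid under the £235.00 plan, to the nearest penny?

Monthly rate r = 14%/12 = 1.16667% = 0.0116667.
At £225.00/mo: n = ⌈−ln(1 − rB₀/P)/ln(1+r)⌉ = 31 payments (last £104.96); total interest = total paid − £5,741.00 = £1,113.96.
At £235.00/mo: 29 payments (last £217.22); total interest £1,056.22.
Interest saved = £1,113.96 − £1,056.22 = £57.74.

£57.74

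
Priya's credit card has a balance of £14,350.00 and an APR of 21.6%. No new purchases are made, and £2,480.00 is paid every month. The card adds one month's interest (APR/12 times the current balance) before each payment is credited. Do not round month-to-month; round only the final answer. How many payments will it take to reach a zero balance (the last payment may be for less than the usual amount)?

7 months

Monthly rate r = 21.6%/12 = 1.8% = 0.018.
Recurrence: B ← B·(1+r) − £2,480.00.
Month 1: interest £258.30; balance after payment £12,128.30.
Month 2: interest £218.31; balance after payment £9,866.61.
Closed form: n = −ln(1 − rB₀/P)/ln(1+r) = −ln(0.89585)/ln(1.018) ≈ 6.165, so the balance reaches zero during payment 7.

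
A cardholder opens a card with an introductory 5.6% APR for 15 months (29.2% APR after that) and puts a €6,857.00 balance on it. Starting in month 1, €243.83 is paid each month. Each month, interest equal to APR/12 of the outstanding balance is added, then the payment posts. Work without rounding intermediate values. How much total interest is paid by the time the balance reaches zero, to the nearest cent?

Promo months 1–15 at r₀ = 5.6%/12 = 0.00466667; months 16+ at r₁ = 29.2%/12 = 0.0243333.
After month 15: iterate B ← B·(1+r₀) − €243.83 for 15 months → €3,573.61.
Then at r₁ with €243.83/mo: n₂ = −ln(1 − r₁·B/P)/ln(1+r₁) ≈ 18.34 → 19 more payments.
Total paid = 33·€243.83 + €84.69 = €8,131.08; interest = €8,131.08 − €6,857.00 = €1,274.08.

€1,274.08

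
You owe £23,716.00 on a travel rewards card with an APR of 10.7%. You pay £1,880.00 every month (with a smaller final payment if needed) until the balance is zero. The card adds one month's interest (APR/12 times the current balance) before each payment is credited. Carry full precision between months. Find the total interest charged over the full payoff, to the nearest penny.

£1,557.18

Monthly rate r = 10.7%/12 = 0.891667% = 0.00891667.
Payoff takes n = ⌈−ln(1 − rB₀/P)/ln(1+r)⌉ = ⌈13.442⌉ = 14 payments; the last is £833.18.
Total paid = 13·£1,880.00 + £833.18 = £25,273.18.
Total interest = total paid − principal = £25,273.18 − £23,716.00 = £1,557.18.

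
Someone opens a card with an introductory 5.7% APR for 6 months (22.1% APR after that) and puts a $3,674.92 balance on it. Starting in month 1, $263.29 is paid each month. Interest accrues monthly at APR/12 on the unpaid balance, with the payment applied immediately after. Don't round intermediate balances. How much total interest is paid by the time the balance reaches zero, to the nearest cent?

Promo months 1–6 at r₀ = 5.7%/12 = 0.00475; months 7+ at r₁ = 22.1%/12 = 0.0184167.
After month 6: iterate B ← B·(1+r₀) − $263.29 for 6 months → $2,182.29.
Then at r₁ with $263.29/mo: n₂ = −ln(1 − r₁·B/P)/ln(1+r₁) ≈ 9.08 → 10 more payments.
Total paid = 15·$263.29 + $20.31 = $3,969.66; interest = $3,969.66 − $3,674.92 = $294.74.

$294.74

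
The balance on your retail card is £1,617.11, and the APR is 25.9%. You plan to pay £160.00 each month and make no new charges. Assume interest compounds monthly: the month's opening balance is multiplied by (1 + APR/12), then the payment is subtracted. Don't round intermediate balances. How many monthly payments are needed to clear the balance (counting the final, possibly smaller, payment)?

Monthly rate r = 25.9%/12 = 2.15833% = 0.0215833.
Recurrence: B ← B·(1+r) − £160.00.
Month 1: interest £34.90; balance after payment £1,492.01.
Month 2: interest £32.20; balance after payment £1,364.22.
Closed form: n = −ln(1 − rB₀/P)/ln(1+r) = −ln(0.78186)/ln(1.02158) ≈ 11.524, so the balance reaches zero during payment 12.

12 payments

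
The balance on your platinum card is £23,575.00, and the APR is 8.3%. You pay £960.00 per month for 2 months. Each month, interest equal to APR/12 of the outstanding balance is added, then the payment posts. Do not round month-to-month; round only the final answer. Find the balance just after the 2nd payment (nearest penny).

£21,975.61

Monthly rate r = 8.3%/12 = 0.691667% = 0.00691667.
Each month: B ← B·(1+r) − £960.00.
Month 1: interest £163.06; balance after payment £22,778.06.
Month 2: interest £157.55; balance after payment £21,975.61.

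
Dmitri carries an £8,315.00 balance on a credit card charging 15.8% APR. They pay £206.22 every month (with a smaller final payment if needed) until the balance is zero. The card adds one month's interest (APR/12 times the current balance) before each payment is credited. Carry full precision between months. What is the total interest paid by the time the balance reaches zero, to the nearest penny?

Monthly rate r = 15.8%/12 = 1.31667% = 0.0131667.
Payoff takes n = ⌈−ln(1 − rB₀/P)/ln(1+r)⌉ = ⌈57.866⌉ = 58 payments; the last is £178.67.
Total paid = 57·£206.22 + £178.67 = £11,933.21.
Total interest = total paid − principal = £11,933.21 − £8,315.00 = £3,618.21.

£3,618.21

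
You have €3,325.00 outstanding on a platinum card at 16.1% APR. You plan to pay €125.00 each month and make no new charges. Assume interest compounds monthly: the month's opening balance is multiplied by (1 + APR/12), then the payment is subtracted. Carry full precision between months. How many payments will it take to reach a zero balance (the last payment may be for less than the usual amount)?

Monthly rate r = 16.1%/12 = 1.34167% = 0.0134167.
Recurrence: B ← B·(1+r) − €125.00.
Month 1: interest €44.61; balance after payment €3,244.61.
Month 2: interest €43.53; balance after payment €3,163.14.
Closed form: n = −ln(1 − rB₀/P)/ln(1+r) = −ln(0.64312)/ln(1.01342) ≈ 33.122, so the balance reaches zero during payment 34.

34 months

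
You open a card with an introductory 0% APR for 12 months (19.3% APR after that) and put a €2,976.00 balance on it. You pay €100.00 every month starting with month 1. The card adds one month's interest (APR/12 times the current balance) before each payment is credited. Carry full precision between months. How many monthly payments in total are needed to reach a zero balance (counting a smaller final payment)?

Promo months 1–12 at r₀ = 0%/12 = 0; months 13+ at r₁ = 19.3%/12 = 0.0160833.
After month 12 (no interest yet): B = €2,976.00 − 12·€100.00 = €1,776.00.
Then at r₁ with €100.00/mo: n₂ = −ln(1 − r₁·B/P)/ln(1+r₁) ≈ 21.08 → 22 more payments.

34 payments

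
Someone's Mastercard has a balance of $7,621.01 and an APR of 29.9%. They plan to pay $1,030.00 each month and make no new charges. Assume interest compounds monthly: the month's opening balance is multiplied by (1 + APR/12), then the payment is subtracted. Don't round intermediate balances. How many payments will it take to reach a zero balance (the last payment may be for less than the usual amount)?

9 months

Monthly rate r = 29.9%/12 = 2.49167% = 0.0249167.
Recurrence: B ← B·(1+r) − $1,030.00.
Month 1: interest $189.89; balance after payment $6,780.90.
Month 2: interest $168.96; balance after payment $5,919.86.
Closed form: n = −ln(1 − rB₀/P)/ln(1+r) = −ln(0.81564)/ln(1.02492) ≈ 8.280, so the balance reaches zero during payment 9.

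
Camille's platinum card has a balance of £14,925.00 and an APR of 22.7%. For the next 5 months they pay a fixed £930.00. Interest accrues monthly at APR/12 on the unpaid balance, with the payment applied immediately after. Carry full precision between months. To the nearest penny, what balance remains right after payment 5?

Monthly rate r = 22.7%/12 = 1.89167% = 0.0189167.
Each month: B ← B·(1+r) − £930.00.
Month 1: interest £282.33; balance after payment £14,277.33.
Month 2: interest £270.08; balance after payment £13,617.41.
Month 3: interest £257.60; balance after payment £12,945.01.
Month 4: interest £244.88; balance after payment £12,259.88.
Month 5: interest £231.92; balance after payment £11,561.80.

£11,561.80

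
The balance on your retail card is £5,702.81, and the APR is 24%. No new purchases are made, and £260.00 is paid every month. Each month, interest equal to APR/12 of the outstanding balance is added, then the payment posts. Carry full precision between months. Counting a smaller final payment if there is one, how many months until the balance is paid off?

30 months

Monthly rate r = 24%/12 = 2% = 0.02.
Recurrence: B ← B·(1+r) − £260.00.
Month 1: interest £114.06; balance after payment £5,556.87.
Month 2: interest £111.14; balance after payment £5,408.00.
Closed form: n = −ln(1 − rB₀/P)/ln(1+r) = −ln(0.56132)/ln(1.02) ≈ 29.161, so the balance reaches zero during payment 30.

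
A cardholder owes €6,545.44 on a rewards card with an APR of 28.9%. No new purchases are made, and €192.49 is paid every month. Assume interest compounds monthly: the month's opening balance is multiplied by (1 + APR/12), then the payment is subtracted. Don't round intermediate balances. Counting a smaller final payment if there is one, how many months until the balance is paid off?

72 payments

Monthly rate r = 28.9%/12 = 2.40833% = 0.0240833.
Recurrence: B ← B·(1+r) − €192.49.
Month 1: interest €157.64; balance after payment €6,510.59.
Month 2: interest €156.80; balance after payment €6,474.89.
Closed form: n = −ln(1 − rB₀/P)/ln(1+r) = −ln(0.18107)/ln(1.02408) ≈ 71.808, so the balance reaches zero during payment 72.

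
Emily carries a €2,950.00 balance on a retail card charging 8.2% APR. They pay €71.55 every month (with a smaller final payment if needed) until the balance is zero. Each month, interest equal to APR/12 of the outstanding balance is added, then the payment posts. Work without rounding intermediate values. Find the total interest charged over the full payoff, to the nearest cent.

Monthly rate r = 8.2%/12 = 0.683333% = 0.00683333.
Payoff takes n = ⌈−ln(1 − rB₀/P)/ln(1+r)⌉ = ⌈48.593⌉ = 49 payments; the last is €42.46.
Total paid = 48·€71.55 + €42.46 = €3,476.86.
Total interest = total paid − principal = €3,476.86 − €2,950.00 = €526.86.

€526.86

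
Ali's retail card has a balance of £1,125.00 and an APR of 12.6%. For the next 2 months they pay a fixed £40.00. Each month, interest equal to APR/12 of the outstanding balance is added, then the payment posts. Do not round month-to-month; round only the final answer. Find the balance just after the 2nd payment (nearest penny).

Monthly rate r = 12.6%/12 = 1.05% = 0.0105.
Each month: B ← B·(1+r) − £40.00.
Month 1: interest £11.81; balance after payment £1,096.81.
Month 2: interest £11.52; balance after payment £1,068.33.

£1,068.33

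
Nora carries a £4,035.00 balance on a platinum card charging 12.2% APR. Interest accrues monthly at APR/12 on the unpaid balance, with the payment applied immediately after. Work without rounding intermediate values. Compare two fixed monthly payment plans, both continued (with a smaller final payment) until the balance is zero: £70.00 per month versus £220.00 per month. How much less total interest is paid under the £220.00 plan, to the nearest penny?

£1,614.90

Monthly rate r = 12.2%/12 = 1.01667% = 0.0101667.
At £70.00/mo: n = ⌈−ln(1 − rB₀/P)/ln(1+r)⌉ = 88 payments (last £13.49); total interest = total paid − £4,035.00 = £2,068.49.
At £220.00/mo: 21 payments (last £88.59); total interest £453.59.
Interest saved = £2,068.49 − £453.59 = £1,614.90.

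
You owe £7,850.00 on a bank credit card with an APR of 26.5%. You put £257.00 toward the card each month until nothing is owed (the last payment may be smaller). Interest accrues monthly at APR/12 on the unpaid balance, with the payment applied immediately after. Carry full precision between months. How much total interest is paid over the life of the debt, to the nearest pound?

£5,358

Monthly rate r = 26.5%/12 = 2.20833% = 0.0220833.
Payoff takes n = ⌈−ln(1 − rB₀/P)/ln(1+r)⌉ = ⌈51.389⌉ = 52 payments; the last is £100.56.
Total paid = 51·£257.00 + £100.56 = £13,207.56.
Total interest = total paid − principal = £13,207.56 − £7,850.00 = £5,357.56.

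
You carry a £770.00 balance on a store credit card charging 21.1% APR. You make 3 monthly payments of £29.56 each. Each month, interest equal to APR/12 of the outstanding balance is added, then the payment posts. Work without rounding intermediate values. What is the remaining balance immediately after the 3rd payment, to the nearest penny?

Monthly rate r = 21.1%/12 = 1.75833% = 0.0175833.
Each month: B ← B·(1+r) − £29.56.
Month 1: interest £13.54; balance after payment £753.98.
Month 2: interest £13.26; balance after payment £737.68.
Month 3: interest £12.97; balance after payment £721.09.

£721.09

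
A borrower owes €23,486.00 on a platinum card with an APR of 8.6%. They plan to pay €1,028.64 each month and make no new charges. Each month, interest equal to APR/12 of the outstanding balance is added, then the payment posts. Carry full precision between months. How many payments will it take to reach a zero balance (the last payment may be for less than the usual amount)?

Monthly rate r = 8.6%/12 = 0.716667% = 0.00716667.
Recurrence: B ← B·(1+r) − €1,028.64.
Month 1: interest €168.32; balance after payment €22,625.68.
Month 2: interest €162.15; balance after payment €21,759.19.
Closed form: n = −ln(1 − rB₀/P)/ln(1+r) = −ln(0.83637)/ln(1.00717) ≈ 25.022, so the balance reaches zero during payment 26.

26 payments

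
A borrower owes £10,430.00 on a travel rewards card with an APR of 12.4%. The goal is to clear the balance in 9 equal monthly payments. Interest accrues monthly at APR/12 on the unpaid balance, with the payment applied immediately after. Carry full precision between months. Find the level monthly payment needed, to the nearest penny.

£1,219.59

Monthly rate r = 12.4%/12 = 1.03333% = 0.0103333.
Level-payment amortization: P = B₀·r / (1 − (1+r)^(−n)) = 10430.00·0.0103333 / (1 − 1.01033^(−9)).
Denominator 1 − (1+r)^(−9) = 0.0883715604.
P = 107.777 / 0.0883715604 ≈ 1219.59.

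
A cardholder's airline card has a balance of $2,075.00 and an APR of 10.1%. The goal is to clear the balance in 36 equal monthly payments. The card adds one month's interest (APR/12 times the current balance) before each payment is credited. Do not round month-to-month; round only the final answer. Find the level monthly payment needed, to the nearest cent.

$67.05

Monthly rate r = 10.1%/12 = 0.841667% = 0.00841667.
Level-payment amortization: P = B₀·r / (1 − (1+r)^(−n)) = 2075.00·0.00841667 / (1 − 1.00842^(−36)).
Denominator 1 − (1+r)^(−36) = 0.260463755.
P = 17.4646 / 0.260463755 ≈ 67.05.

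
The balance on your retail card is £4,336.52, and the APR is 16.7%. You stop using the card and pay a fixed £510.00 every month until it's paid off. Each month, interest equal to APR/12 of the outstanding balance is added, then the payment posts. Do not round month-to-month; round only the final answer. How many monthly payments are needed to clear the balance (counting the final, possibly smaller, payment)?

10 payments

Monthly rate r = 16.7%/12 = 1.39167% = 0.0139167.
Recurrence: B ← B·(1+r) − £510.00.
Month 1: interest £60.35; balance after payment £3,886.87.
Month 2: interest £54.09; balance after payment £3,430.96.
Closed form: n = −ln(1 − rB₀/P)/ln(1+r) = −ln(0.88167)/ln(1.01392) ≈ 9.112, so the balance reaches zero during payment 10.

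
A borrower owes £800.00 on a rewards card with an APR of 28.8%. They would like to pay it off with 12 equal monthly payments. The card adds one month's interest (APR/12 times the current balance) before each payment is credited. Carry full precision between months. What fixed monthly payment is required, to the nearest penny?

£77.52

Monthly rate r = 28.8%/12 = 2.4% = 0.024.
Level-payment amortization: P = B₀·r / (1 − (1+r)^(−n)) = 800.00·0.024 / (1 − 1.024^(−12)).
Denominator 1 − (1+r)^(−12) = 0.247683615.
P = 19.2 / 0.247683615 ≈ 77.52.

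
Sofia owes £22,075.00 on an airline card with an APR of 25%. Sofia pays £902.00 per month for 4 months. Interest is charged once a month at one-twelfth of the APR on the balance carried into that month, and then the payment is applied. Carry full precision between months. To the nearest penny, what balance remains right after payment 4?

Monthly rate r = 25%/12 = 2.08333% = 0.0208333.
Each month: B ← B·(1+r) − £902.00.
Month 1: interest £459.90; balance after payment £21,632.90.
Month 2: interest £450.69; balance after payment £21,181.58.
Month 3: interest £441.28; balance after payment £20,720.86.
Month 4: interest £431.68; balance after payment £20,250.55.

£20,250.55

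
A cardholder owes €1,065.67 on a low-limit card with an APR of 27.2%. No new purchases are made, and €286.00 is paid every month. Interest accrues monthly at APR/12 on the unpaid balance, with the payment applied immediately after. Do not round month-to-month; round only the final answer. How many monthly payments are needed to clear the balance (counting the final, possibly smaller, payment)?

4 payments

Monthly rate r = 27.2%/12 = 2.26667% = 0.0226667.
Recurrence: B ← B·(1+r) − €286.00.
Month 1: interest €24.16; balance after payment €803.83.
Month 2: interest €18.22; balance after payment €536.05.
Month 3: interest €12.15; balance after payment €262.20.
Month 4: interest €5.94; balance after payment €0.00.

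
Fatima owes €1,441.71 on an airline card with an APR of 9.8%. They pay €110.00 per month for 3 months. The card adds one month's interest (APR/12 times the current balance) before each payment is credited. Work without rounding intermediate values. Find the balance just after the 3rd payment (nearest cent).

€1,144.62

Monthly rate r = 9.8%/12 = 0.816667% = 0.00816667.
Each month: B ← B·(1+r) − €110.00.
Month 1: interest €11.77; balance after payment €1,343.48.
Month 2: interest €10.97; balance after payment €1,244.46.
Month 3: interest €10.16; balance after payment €1,144.62.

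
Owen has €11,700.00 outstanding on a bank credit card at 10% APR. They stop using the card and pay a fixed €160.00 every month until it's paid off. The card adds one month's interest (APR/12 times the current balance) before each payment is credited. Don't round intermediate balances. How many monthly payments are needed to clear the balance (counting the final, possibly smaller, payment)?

Monthly rate r = 10%/12 = 0.833333% = 0.00833333.
Recurrence: B ← B·(1+r) − €160.00.
Month 1: interest €97.50; balance after payment €11,637.50.
Month 2: interest €96.98; balance after payment €11,574.48.
Closed form: n = −ln(1 − rB₀/P)/ln(1+r) = −ln(0.39062)/ln(1.00833) ≈ 113.270, so the balance reaches zero during payment 114.

114 months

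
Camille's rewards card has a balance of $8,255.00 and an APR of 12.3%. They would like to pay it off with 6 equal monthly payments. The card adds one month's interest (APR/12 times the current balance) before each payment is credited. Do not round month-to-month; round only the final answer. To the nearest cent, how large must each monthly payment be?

$1,425.61

Monthly rate r = 12.3%/12 = 1.025% = 0.01025.
Level-payment amortization: P = B₀·r / (1 − (1+r)^(−n)) = 8255.00·0.01025 / (1 − 1.01025^(−6)).
Denominator 1 − (1+r)^(−6) = 0.0593526306.
P = 84.6138 / 0.0593526306 ≈ 1425.61.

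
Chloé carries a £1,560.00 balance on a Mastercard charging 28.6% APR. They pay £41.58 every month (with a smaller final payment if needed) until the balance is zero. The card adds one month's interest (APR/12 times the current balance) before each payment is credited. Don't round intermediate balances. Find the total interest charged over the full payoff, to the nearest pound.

Monthly rate r = 28.6%/12 = 2.38333% = 0.0238333.
Payoff takes n = ⌈−ln(1 − rB₀/P)/ln(1+r)⌉ = ⌈95.357⌉ = 96 payments; the last is £14.96.
Total paid = 95·£41.58 + £14.96 = £3,965.06.
Total interest = total paid − principal = £3,965.06 − £1,560.00 = £2,405.06.

£2,405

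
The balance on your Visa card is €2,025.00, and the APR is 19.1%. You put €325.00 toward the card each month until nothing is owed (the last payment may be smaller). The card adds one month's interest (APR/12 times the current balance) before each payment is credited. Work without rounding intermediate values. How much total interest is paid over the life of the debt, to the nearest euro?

Monthly rate r = 19.1%/12 = 1.59167% = 0.0159167.
Payoff takes n = ⌈−ln(1 − rB₀/P)/ln(1+r)⌉ = ⌈6.614⌉ = 7 payments; the last is €200.12.
Total paid = 6·€325.00 + €200.12 = €2,150.12.
Total interest = total paid − principal = €2,150.12 − €2,025.00 = €125.12.

€125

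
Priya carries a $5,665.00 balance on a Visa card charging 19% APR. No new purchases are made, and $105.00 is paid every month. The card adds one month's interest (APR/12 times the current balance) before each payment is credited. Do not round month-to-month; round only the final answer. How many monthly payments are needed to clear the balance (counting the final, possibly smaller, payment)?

Monthly rate r = 19%/12 = 1.58333% = 0.0158333.
Recurrence: B ← B·(1+r) − $105.00.
Month 1: interest $89.70; balance after payment $5,649.70.
Month 2: interest $89.45; balance after payment $5,634.15.
Closed form: n = −ln(1 − rB₀/P)/ln(1+r) = −ln(0.14575)/ln(1.01583) ≈ 122.592, so the balance reaches zero during payment 123.

123 months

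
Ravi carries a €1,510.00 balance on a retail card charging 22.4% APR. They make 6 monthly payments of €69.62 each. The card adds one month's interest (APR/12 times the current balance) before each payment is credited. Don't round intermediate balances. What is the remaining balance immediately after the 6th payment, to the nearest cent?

€1,249.51

Monthly rate r = 22.4%/12 = 1.86667% = 0.0186667.
Each month: B ← B·(1+r) − €69.62.
Month 1: interest €28.19; balance after payment €1,468.57.
Month 2: interest €27.41; balance after payment €1,426.36.
Month 3: interest €26.63; balance after payment €1,383.37.
Month 4: interest €25.82; balance after payment €1,339.57.
Month 5: interest €25.01; balance after payment €1,294.95.
Month 6: interest €24.17; balance after payment €1,249.51.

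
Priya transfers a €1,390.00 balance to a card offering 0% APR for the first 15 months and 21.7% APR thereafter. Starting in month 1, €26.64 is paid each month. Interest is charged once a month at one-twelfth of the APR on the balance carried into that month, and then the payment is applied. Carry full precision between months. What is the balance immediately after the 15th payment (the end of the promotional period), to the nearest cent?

€990.40

Promo months 1–15 at r₀ = 0%/12 = 0; months 16+ at r₁ = 21.7%/12 = 0.0180833.
After month 15 (no interest yet): B = €1,390.00 − 15·€26.64 = €990.40.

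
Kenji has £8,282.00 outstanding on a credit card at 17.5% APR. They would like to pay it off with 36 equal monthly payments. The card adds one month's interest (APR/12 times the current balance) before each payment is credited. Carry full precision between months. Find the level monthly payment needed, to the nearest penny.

Monthly rate r = 17.5%/12 = 1.45833% = 0.0145833.
Level-payment amortization: P = B₀·r / (1 − (1+r)^(−n)) = 8282.00·0.0145833 / (1 − 1.01458^(−36)).
Denominator 1 − (1+r)^(−36) = 0.406197609.
P = 120.779 / 0.406197609 ≈ 297.34.

£297.34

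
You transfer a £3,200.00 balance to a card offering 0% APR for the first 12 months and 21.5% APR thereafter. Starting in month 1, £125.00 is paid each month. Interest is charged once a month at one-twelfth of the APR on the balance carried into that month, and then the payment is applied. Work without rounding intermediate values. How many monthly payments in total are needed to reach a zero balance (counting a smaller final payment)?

28 payments

Promo months 1–12 at r₀ = 0%/12 = 0; months 13+ at r₁ = 21.5%/12 = 0.0179167.
After month 12 (no interest yet): B = £3,200.00 − 12·£125.00 = £1,700.00.
Then at r₁ with £125.00/mo: n₂ = −ln(1 − r₁·B/P)/ln(1+r₁) ≈ 15.73 → 16 more payments.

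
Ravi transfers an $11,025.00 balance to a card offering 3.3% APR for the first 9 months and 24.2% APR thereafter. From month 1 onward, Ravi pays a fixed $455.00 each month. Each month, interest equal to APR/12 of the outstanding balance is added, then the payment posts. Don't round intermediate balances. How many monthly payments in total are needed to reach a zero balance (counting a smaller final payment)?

29 months

Promo months 1–9 at r₀ = 3.3%/12 = 0.00275; months 10+ at r₁ = 24.2%/12 = 0.0201667.
After month 9: iterate B ← B·(1+r₀) − $455.00 for 9 months → $7,160.55.
Then at r₁ with $455.00/mo: n₂ = −ln(1 − r₁·B/P)/ln(1+r₁) ≈ 19.12 → 20 more payments.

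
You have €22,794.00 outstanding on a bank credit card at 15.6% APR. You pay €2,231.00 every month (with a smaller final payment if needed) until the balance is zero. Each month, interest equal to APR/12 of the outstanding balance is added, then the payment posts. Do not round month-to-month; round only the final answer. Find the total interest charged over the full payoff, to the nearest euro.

Monthly rate r = 15.6%/12 = 1.3% = 0.013.
Payoff takes n = ⌈−ln(1 − rB₀/P)/ln(1+r)⌉ = ⌈11.033⌉ = 12 payments; the last is €74.83.
Total paid = 11·€2,231.00 + €74.83 = €24,615.83.
Total interest = total paid − principal = €24,615.83 − €22,794.00 = €1,821.83.

€1,822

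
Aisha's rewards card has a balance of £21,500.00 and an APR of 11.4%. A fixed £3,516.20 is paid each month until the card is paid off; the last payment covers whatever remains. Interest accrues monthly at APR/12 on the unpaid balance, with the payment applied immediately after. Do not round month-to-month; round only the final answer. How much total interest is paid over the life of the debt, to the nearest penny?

£758.45

Monthly rate r = 11.4%/12 = 0.95% = 0.0095.
Payoff takes n = ⌈−ln(1 − rB₀/P)/ln(1+r)⌉ = ⌈6.329⌉ = 7 payments; the last is £1,161.25.
Total paid = 6·£3,516.20 + £1,161.25 = £22,258.45.
Total interest = total paid − principal = £22,258.45 − £21,500.00 = £758.45.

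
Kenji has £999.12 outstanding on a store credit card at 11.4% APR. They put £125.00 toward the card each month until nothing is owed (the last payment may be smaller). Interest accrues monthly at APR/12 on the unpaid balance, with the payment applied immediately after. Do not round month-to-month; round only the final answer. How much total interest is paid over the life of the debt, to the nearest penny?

Monthly rate r = 11.4%/12 = 0.95% = 0.0095.
Payoff takes n = ⌈−ln(1 − rB₀/P)/ln(1+r)⌉ = ⌈8.352⌉ = 9 payments; the last is £44.15.
Total paid = 8·£125.00 + £44.15 = £1,044.15.
Total interest = total paid − principal = £1,044.15 − £999.12 = £45.03.

£45.03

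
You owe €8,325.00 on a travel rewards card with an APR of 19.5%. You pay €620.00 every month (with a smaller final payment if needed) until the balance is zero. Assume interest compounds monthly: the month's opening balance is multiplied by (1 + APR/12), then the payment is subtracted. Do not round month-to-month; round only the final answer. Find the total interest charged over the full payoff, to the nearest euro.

Monthly rate r = 19.5%/12 = 1.625% = 0.01625.
Payoff takes n = ⌈−ln(1 − rB₀/P)/ln(1+r)⌉ = ⌈15.270⌉ = 16 payments; the last is €168.68.
Total paid = 15·€620.00 + €168.68 = €9,468.68.
Total interest = total paid − principal = €9,468.68 − €8,325.00 = €1,143.68.

€1,144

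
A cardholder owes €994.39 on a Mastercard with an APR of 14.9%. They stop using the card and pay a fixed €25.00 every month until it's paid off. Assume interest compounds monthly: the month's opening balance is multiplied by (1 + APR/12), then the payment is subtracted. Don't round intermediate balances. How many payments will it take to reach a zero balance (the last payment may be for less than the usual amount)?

56 payments

Monthly rate r = 14.9%/12 = 1.24167% = 0.0124167.
Recurrence: B ← B·(1+r) − €25.00.
Month 1: interest €12.35; balance after payment €981.74.
Month 2: interest €12.19; balance after payment €968.93.
Closed form: n = −ln(1 − rB₀/P)/ln(1+r) = −ln(0.50612)/ln(1.01242) ≈ 55.184, so the balance reaches zero during payment 56.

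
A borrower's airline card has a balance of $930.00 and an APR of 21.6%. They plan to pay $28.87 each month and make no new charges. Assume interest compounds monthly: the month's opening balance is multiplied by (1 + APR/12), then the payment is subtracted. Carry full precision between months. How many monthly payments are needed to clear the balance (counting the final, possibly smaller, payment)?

49 months

Monthly rate r = 21.6%/12 = 1.8% = 0.018.
Recurrence: B ← B·(1+r) − $28.87.
Month 1: interest $16.74; balance after payment $917.87.
Month 2: interest $16.52; balance after payment $905.52.
Closed form: n = −ln(1 − rB₀/P)/ln(1+r) = −ln(0.42016)/ln(1.018) ≈ 48.606, so the balance reaches zero during payment 49.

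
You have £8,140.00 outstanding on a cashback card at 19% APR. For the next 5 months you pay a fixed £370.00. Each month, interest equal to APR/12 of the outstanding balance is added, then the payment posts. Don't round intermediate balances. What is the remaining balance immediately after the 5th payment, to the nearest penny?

£6,895.63

Monthly rate r = 19%/12 = 1.58333% = 0.0158333.
Each month: B ← B·(1+r) − £370.00.
Month 1: interest £128.88; balance after payment £7,898.88.
Month 2: interest £125.07; balance after payment £7,653.95.
Month 3: interest £121.19; balance after payment £7,405.14.
Month 4: interest £117.25; balance after payment £7,152.38.
Month 5: interest £113.25; balance after payment £6,895.63.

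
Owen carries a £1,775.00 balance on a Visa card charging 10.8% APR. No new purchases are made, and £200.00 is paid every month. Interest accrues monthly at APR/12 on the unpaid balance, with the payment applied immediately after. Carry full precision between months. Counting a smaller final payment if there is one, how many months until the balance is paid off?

10 months

Monthly rate r = 10.8%/12 = 0.9% = 0.009.
Recurrence: B ← B·(1+r) − £200.00.
Month 1: interest £15.98; balance after payment £1,590.97.
Month 2: interest £14.32; balance after payment £1,405.29.
Closed form: n = −ln(1 − rB₀/P)/ln(1+r) = −ln(0.92012)/ln(1.009) ≈ 9.291, so the balance reaches zero during payment 10.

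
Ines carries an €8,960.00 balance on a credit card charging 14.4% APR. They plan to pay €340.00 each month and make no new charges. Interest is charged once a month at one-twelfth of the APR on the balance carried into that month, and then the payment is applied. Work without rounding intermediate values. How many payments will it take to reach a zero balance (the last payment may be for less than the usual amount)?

Monthly rate r = 14.4%/12 = 1.2% = 0.012.
Recurrence: B ← B·(1+r) − €340.00.
Month 1: interest €107.52; balance after payment €8,727.52.
Month 2: interest €104.73; balance after payment €8,492.25.
Closed form: n = −ln(1 − rB₀/P)/ln(1+r) = −ln(0.68376)/ln(1.012) ≈ 31.868, so the balance reaches zero during payment 32.

32 months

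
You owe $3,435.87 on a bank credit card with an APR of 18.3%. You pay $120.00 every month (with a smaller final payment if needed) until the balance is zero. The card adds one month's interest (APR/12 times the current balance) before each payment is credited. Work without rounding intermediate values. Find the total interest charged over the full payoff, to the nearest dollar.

Monthly rate r = 18.3%/12 = 1.525% = 0.01525.
Payoff takes n = ⌈−ln(1 − rB₀/P)/ln(1+r)⌉ = ⌈37.915⌉ = 38 payments; the last is $109.87.
Total paid = 37·$120.00 + $109.87 = $4,549.87.
Total interest = total paid − principal = $4,549.87 − $3,435.87 = $1,114.00.

$1,114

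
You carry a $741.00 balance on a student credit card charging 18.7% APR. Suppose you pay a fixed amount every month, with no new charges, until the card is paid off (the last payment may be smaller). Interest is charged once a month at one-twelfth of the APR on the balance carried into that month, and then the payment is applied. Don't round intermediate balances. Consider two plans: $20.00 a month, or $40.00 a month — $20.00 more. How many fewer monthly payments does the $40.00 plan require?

33 fewer payments

Monthly rate r = 18.7%/12 = 1.55833% = 0.0155833.
At $20.00/mo: n = ⌈−ln(1 − rB₀/P)/ln(1+r)⌉ = 56 payments (last $13.96); total interest = total paid − $741.00 = $372.96.
At $40.00/mo: 23 payments (last $1.16); total interest $140.16.
Payments saved = 56 − 23 = 33.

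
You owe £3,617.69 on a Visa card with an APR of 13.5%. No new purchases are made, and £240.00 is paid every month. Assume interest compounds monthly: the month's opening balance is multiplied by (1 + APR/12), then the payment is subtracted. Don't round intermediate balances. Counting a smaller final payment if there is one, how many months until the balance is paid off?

17 months

Monthly rate r = 13.5%/12 = 1.125% = 0.01125.
Recurrence: B ← B·(1+r) − £240.00.
Month 1: interest £40.70; balance after payment £3,418.39.
Month 2: interest £38.46; balance after payment £3,216.85.
Closed form: n = −ln(1 − rB₀/P)/ln(1+r) = −ln(0.83042)/ln(1.01125) ≈ 16.610, so the balance reaches zero during payment 17.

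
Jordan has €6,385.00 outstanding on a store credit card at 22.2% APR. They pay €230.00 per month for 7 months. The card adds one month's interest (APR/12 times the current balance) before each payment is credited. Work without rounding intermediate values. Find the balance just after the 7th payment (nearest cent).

€5,557.03

Monthly rate r = 22.2%/12 = 1.85% = 0.0185.
Each month: B ← B·(1+r) − €230.00.
Month 1: interest €118.12; balance after payment €6,273.12.
Month 2: interest €116.05; balance after payment €6,159.18.
Month 3: interest €113.94; balance after payment €6,043.12.
Month 4: interest €111.80; balance after payment €5,924.92.
Month 5: interest €109.61; balance after payment €5,804.53.
Month 6: interest €107.38; balance after payment €5,681.91.
Month 7: interest €105.12; balance after payment €5,557.03.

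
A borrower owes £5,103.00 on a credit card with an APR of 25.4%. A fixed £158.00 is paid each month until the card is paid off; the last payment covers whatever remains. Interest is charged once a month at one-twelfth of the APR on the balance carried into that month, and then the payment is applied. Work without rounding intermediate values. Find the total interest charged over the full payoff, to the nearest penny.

£3,578.22

Monthly rate r = 25.4%/12 = 2.11667% = 0.0211667.
Payoff takes n = ⌈−ln(1 − rB₀/P)/ln(1+r)⌉ = ⌈54.944⌉ = 55 payments; the last is £149.22.
Total paid = 54·£158.00 + £149.22 = £8,681.22.
Total interest = total paid − principal = £8,681.22 − £5,103.00 = £3,578.22.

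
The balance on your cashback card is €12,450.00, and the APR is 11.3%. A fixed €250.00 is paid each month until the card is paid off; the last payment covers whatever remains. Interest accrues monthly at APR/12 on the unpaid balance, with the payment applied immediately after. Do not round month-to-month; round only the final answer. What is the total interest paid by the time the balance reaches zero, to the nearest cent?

€4,431.91

Monthly rate r = 11.3%/12 = 0.941667% = 0.00941667.
Payoff takes n = ⌈−ln(1 − rB₀/P)/ln(1+r)⌉ = ⌈67.526⌉ = 68 payments; the last is €131.91.
Total paid = 67·€250.00 + €131.91 = €16,881.91.
Total interest = total paid − principal = €16,881.91 − €12,450.00 = €4,431.91.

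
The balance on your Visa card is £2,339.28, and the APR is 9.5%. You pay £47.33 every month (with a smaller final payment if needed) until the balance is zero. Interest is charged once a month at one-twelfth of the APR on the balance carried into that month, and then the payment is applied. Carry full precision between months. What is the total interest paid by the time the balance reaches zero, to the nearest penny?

Monthly rate r = 9.5%/12 = 0.791667% = 0.00791667.
Payoff takes n = ⌈−ln(1 − rB₀/P)/ln(1+r)⌉ = ⌈62.951⌉ = 63 payments; the last is £45.01.
Total paid = 62·£47.33 + £45.01 = £2,979.47.
Total interest = total paid − principal = £2,979.47 − £2,339.28 = £640.19.

£640.19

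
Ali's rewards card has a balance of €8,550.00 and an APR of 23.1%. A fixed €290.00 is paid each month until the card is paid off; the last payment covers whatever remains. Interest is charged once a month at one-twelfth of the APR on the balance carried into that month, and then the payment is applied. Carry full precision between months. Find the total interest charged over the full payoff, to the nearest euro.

€4,200

Monthly rate r = 23.1%/12 = 1.925% = 0.01925.
Payoff takes n = ⌈−ln(1 − rB₀/P)/ln(1+r)⌉ = ⌈43.964⌉ = 44 payments; the last is €279.78.
Total paid = 43·€290.00 + €279.78 = €12,749.78.
Total interest = total paid − principal = €12,749.78 − €8,550.00 = €4,199.78.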